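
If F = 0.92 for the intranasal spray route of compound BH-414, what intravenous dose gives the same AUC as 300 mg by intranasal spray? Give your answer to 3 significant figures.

Systemic exposure from an extravascular dose = F × D_ev, so the equivalent IV dose is F × D_ev.
D_iv = F × D_ev = 0.92 × 300 = 276 mg

D_iv = 276 mg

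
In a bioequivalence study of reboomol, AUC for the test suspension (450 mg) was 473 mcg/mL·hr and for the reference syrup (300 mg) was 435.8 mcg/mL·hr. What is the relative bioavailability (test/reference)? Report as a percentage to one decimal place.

F_rel = (AUC_test/D_test) / (AUC_ref/D_ref)
      = (473/450) / (435.8/300)
      = 1.05111 / 1.45267 = 0.7236 = 72.36%

F_rel = 72.4%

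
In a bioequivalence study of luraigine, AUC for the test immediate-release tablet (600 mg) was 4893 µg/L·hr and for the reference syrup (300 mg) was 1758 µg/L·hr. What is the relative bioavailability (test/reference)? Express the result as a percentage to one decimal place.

F_rel = (AUC_test/D_test) / (AUC_ref/D_ref)
      = (4893/600) / (1758/300)
      = 8.155 / 5.86 = 1.3916 = 139.16%

F_rel = 139.2%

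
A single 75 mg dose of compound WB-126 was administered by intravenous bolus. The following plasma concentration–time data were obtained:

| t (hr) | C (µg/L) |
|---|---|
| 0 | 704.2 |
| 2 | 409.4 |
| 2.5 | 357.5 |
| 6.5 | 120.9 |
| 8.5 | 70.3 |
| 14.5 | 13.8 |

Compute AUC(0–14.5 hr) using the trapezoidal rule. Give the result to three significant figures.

AUC = 2710 µg/L·hr

Trapezoidal AUC_0→14.5:
  [0→2]: (704.2+409.4)/2 × 2 = 1113.6
  [2→2.5]: (409.4+357.5)/2 × 0.5 = 191.725
  [2.5→6.5]: (357.5+120.9)/2 × 4 = 956.8
  [6.5→8.5]: (120.9+70.3)/2 × 2 = 191.2
  [8.5→14.5]: (70.3+13.8)/2 × 6 = 252.3
  Sum = 2705.625 µg/L·hr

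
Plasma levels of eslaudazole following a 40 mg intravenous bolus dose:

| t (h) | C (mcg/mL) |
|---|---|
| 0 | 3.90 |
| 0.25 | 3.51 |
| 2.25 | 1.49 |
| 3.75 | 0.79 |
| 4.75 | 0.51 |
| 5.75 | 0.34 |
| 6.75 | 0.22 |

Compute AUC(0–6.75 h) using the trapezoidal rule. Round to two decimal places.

AUC = 8.99 mcg/mL·h

Trapezoidal AUC_0→6.75:
  [0→0.25]: (3.90+3.51)/2 × 0.25 = 0.92625
  [0.25→2.25]: (3.51+1.49)/2 × 2 = 5.0
  [2.25→3.75]: (1.49+0.79)/2 × 1.5 = 1.71
  [3.75→4.75]: (0.79+0.51)/2 × 1 = 0.65
  [4.75→5.75]: (0.51+0.34)/2 × 1 = 0.425
  [5.75→6.75]: (0.34+0.22)/2 × 1 = 0.28
  Sum = 8.99125 mcg/mL·h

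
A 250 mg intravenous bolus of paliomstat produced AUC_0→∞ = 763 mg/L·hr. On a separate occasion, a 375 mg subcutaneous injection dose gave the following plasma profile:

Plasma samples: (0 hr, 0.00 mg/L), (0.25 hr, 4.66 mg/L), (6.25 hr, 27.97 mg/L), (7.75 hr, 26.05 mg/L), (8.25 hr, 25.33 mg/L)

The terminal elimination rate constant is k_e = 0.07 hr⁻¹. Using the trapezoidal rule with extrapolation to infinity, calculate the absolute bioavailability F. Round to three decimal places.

F = 0.449

Trapezoidal AUC_0→8.25 (subcutaneous injection):
  [0→0.25]: (0.00+4.66)/2 × 0.25 = 0.5825
  [0.25→6.25]: (4.66+27.97)/2 × 6 = 97.89
  [6.25→7.75]: (27.97+26.05)/2 × 1.5 = 40.515
  [7.75→8.25]: (26.05+25.33)/2 × 0.5 = 12.845
  Sum = 151.8325 mg/L·hr
Tail: C_last/k_e = 25.33/0.07 = 361.857
AUC_0→∞ (subcutaneous injection) = 151.8325 + 361.857 = 513.6895 mg/L·hr
F = (AUC_ev/D_ev)/(AUC_iv/D_iv) = (513.6895/375)/(763/250) = 1.36984/3.052 = 0.4488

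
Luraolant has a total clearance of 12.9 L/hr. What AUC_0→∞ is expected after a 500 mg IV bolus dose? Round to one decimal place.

AUC = 38.8 mg/L·hr

AUC_0→∞ = Dose_iv / CL
        = 500 / 12.9 = 38.7597 mg/L·hr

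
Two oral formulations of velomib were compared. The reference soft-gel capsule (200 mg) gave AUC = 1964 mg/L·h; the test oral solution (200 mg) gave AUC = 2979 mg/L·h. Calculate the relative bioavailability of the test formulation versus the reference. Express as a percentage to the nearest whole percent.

F_rel = (AUC_test/D_test) / (AUC_ref/D_ref)
      = (2979/200) / (1964/200)
      = 14.895 / 9.82 = 1.5168 = 151.68%

F_rel = 152%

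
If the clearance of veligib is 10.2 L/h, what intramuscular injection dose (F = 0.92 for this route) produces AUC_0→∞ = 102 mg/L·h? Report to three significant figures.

Dose = 1130 mg

Dose = CL × AUC_0→∞ / F
     = 10.2 × 102 / 0.92 = 1130.87 mg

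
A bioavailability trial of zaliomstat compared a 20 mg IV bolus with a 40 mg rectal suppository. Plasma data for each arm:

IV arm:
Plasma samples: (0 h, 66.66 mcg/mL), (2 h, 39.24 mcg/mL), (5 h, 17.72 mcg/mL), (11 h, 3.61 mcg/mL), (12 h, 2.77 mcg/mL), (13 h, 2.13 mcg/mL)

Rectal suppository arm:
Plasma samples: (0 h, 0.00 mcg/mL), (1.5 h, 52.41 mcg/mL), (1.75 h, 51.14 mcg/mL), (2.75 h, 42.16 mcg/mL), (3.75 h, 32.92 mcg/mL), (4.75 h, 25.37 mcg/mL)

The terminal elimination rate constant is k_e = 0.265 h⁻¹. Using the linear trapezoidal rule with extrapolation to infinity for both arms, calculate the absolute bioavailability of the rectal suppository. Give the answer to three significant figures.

Trapezoidal AUC_0→13 (IV):
  [0→2]: (66.66+39.24)/2 × 2 = 105.9
  [2→5]: (39.24+17.72)/2 × 3 = 85.44
  [5→11]: (17.72+3.61)/2 × 6 = 63.99
  [11→12]: (3.61+2.77)/2 × 1 = 3.19
  [12→13]: (2.77+2.13)/2 × 1 = 2.45
  Sum = 260.97 mcg/mL·h
IV tail: 2.13/0.265 = 8.038; AUC_iv,0→∞ = 260.97 + 8.038 = 269.008 mcg/mL·h
Trapezoidal AUC_0→4.75 (rectal suppository):
  [0→1.5]: (0.00+52.41)/2 × 1.5 = 39.3075
  [1.5→1.75]: (52.41+51.14)/2 × 0.25 = 12.94375
  [1.75→2.75]: (51.14+42.16)/2 × 1 = 46.65
  [2.75→3.75]: (42.16+32.92)/2 × 1 = 37.54
  [3.75→4.75]: (32.92+25.37)/2 × 1 = 29.145
  Sum = 165.58625 mcg/mL·h
rectal suppository tail: 25.37/0.265 = 95.736; AUC_ev,0→∞ = 165.58625 + 95.736 = 261.32225 mcg/mL·h
F = (AUC_ev/D_ev)/(AUC_iv/D_iv) = (261.32225/40)/(269.008/20) = 6.53306/13.4504 = 0.4857

F = 0.486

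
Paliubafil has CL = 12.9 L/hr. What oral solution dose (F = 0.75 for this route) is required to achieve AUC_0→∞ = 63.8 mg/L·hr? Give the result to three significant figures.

Dose = 1100 mg

Dose = CL × AUC_0→∞ / F
     = 12.9 × 63.8 / 0.75 = 1097.36 mg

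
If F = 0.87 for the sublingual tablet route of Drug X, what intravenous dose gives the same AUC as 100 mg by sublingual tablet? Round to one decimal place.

D_iv = 87.0 mg

Systemic exposure from an extravascular dose = F × D_ev, so the equivalent IV dose is F × D_ev.
D_iv = F × D_ev = 0.87 × 100 = 87 mg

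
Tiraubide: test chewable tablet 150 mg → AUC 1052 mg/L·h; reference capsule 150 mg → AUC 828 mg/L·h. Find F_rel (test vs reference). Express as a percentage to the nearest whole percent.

F_rel = 127%

F_rel = (AUC_test/D_test) / (AUC_ref/D_ref)
      = (1052/150) / (828/150)
      = 7.01333 / 5.52 = 1.2705 = 127.05%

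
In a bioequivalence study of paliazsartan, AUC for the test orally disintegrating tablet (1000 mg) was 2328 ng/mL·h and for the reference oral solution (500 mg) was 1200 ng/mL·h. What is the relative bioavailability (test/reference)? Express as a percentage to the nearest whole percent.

F_rel = (AUC_test/D_test) / (AUC_ref/D_ref)
      = (2328/1000) / (1200/500)
      = 2.328 / 2.4 = 0.9700 = 97.00%

F_rel = 97%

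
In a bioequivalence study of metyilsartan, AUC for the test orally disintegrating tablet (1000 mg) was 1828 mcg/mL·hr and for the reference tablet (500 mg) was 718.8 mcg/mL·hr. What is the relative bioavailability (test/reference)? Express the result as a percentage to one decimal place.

F_rel = (AUC_test/D_test) / (AUC_ref/D_ref)
      = (1828/1000) / (718.8/500)
      = 1.828 / 1.4376 = 1.2716 = 127.16%

F_rel = 127.2%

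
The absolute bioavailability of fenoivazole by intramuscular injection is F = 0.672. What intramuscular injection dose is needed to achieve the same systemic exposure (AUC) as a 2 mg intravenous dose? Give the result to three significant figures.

D_intramuscular = 2.98 mg

For equal systemic exposure: F × D_ev = D_iv
D_ev = D_iv / F = 2 / 0.672 = 2.97619 mg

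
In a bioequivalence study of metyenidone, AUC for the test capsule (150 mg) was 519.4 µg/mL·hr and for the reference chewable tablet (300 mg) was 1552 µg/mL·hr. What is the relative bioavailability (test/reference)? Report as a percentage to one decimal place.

F_rel = (AUC_test/D_test) / (AUC_ref/D_ref)
      = (519.4/150) / (1552/300)
      = 3.46267 / 5.17333 = 0.6693 = 66.93%

F_rel = 66.9%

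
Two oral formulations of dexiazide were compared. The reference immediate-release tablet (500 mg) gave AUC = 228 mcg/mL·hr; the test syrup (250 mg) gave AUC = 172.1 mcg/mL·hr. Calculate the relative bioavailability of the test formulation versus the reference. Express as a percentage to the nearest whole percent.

F_rel = 151%

F_rel = (AUC_test/D_test) / (AUC_ref/D_ref)
      = (172.1/250) / (228/500)
      = 0.6884 / 0.456 = 1.5096 = 150.96%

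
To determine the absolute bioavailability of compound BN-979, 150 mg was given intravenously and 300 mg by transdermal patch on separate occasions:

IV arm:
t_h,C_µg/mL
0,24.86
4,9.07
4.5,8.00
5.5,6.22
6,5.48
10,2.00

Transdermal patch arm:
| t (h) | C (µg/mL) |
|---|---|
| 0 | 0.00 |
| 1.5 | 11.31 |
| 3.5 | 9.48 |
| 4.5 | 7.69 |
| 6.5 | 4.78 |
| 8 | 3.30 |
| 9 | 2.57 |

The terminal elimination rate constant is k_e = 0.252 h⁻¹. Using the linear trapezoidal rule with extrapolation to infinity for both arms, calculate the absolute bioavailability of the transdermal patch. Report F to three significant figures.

F = 0.331

Trapezoidal AUC_0→10 (IV):
  [0→4]: (24.86+9.07)/2 × 4 = 67.86
  [4→4.5]: (9.07+8.00)/2 × 0.5 = 4.2675
  [4.5→5.5]: (8.00+6.22)/2 × 1 = 7.11
  [5.5→6]: (6.22+5.48)/2 × 0.5 = 2.925
  [6→10]: (5.48+2.00)/2 × 4 = 14.96
  Sum = 97.1225 µg/mL·h
IV tail: 2.00/0.252 = 7.937; AUC_iv,0→∞ = 97.1225 + 7.937 = 105.0595 µg/mL·h
Trapezoidal AUC_0→9 (transdermal patch):
  [0→1.5]: (0.00+11.31)/2 × 1.5 = 8.4825
  [1.5→3.5]: (11.31+9.48)/2 × 2 = 20.79
  [3.5→4.5]: (9.48+7.69)/2 × 1 = 8.585
  [4.5→6.5]: (7.69+4.78)/2 × 2 = 12.47
  [6.5→8]: (4.78+3.30)/2 × 1.5 = 6.06
  [8→9]: (3.30+2.57)/2 × 1 = 2.935
  Sum = 59.3225 µg/mL·h
transdermal patch tail: 2.57/0.252 = 10.198; AUC_ev,0→∞ = 59.3225 + 10.198 = 69.5205 µg/mL·h
F = (AUC_ev/D_ev)/(AUC_iv/D_iv) = (69.5205/300)/(105.0595/150) = 0.231735/0.700397 = 0.3309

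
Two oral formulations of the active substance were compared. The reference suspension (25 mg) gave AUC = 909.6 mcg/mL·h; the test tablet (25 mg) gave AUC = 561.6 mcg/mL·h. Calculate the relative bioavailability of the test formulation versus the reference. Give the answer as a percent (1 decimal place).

F_rel = 61.7%

F_rel = (AUC_test/D_test) / (AUC_ref/D_ref)
      = (561.6/25) / (909.6/25)
      = 22.464 / 36.384 = 0.6174 = 61.74%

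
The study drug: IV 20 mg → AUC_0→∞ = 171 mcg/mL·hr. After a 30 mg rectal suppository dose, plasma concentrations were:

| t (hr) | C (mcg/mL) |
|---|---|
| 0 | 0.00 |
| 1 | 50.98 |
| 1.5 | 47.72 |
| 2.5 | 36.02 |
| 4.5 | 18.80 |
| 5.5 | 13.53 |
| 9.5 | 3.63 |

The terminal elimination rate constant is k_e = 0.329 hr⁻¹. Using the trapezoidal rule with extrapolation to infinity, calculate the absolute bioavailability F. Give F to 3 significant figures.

F = 0.812

Trapezoidal AUC_0→9.5 (rectal suppository):
  [0→1]: (0.00+50.98)/2 × 1 = 25.49
  [1→1.5]: (50.98+47.72)/2 × 0.5 = 24.675
  [1.5→2.5]: (47.72+36.02)/2 × 1 = 41.87
  [2.5→4.5]: (36.02+18.80)/2 × 2 = 54.82
  [4.5→5.5]: (18.80+13.53)/2 × 1 = 16.165
  [5.5→9.5]: (13.53+3.63)/2 × 4 = 34.32
  Sum = 197.34 mcg/mL·hr
Tail: C_last/k_e = 3.63/0.329 = 11.033
AUC_0→∞ (rectal suppository) = 197.34 + 11.033 = 208.373 mcg/mL·hr
F = (AUC_ev/D_ev)/(AUC_iv/D_iv) = (208.373/30)/(171/20) = 6.94577/8.55 = 0.8124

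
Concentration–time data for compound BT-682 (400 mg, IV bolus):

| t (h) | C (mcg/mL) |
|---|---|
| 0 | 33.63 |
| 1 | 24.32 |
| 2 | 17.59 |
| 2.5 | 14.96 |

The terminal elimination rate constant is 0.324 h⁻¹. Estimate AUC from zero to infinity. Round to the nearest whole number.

Trapezoidal AUC_0→2.5:
  [0→1]: (33.63+24.32)/2 × 1 = 28.975
  [1→2]: (24.32+17.59)/2 × 1 = 20.955
  [2→2.5]: (17.59+14.96)/2 × 0.5 = 8.1375
  Sum = 58.0675 mcg/mL·h
Extrapolated tail: C_last / k_e = 14.96 / 0.324 = 46.173
AUC_0→∞ = 58.0675 + 46.173 = 104.2405 mcg/mL·h

AUC = 104 mcg/mL·h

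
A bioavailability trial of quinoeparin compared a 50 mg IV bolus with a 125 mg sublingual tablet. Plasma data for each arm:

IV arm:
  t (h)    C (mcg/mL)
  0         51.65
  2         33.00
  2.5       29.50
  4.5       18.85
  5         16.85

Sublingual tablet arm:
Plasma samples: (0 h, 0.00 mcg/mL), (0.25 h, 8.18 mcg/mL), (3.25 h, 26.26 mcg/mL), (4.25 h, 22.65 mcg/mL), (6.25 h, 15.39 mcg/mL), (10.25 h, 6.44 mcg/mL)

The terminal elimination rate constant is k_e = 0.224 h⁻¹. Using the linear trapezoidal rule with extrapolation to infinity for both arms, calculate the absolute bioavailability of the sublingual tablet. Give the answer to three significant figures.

Trapezoidal AUC_0→5 (IV):
  [0→2]: (51.65+33.00)/2 × 2 = 84.65
  [2→2.5]: (33.00+29.50)/2 × 0.5 = 15.625
  [2.5→4.5]: (29.50+18.85)/2 × 2 = 48.35
  [4.5→5]: (18.85+16.85)/2 × 0.5 = 8.925
  Sum = 157.55 mcg/mL·h
IV tail: 16.85/0.224 = 75.223; AUC_iv,0→∞ = 157.55 + 75.223 = 232.773 mcg/mL·h
Trapezoidal AUC_0→10.25 (sublingual tablet):
  [0→0.25]: (0.00+8.18)/2 × 0.25 = 1.0225
  [0.25→3.25]: (8.18+26.26)/2 × 3 = 51.66
  [3.25→4.25]: (26.26+22.65)/2 × 1 = 24.455
  [4.25→6.25]: (22.65+15.39)/2 × 2 = 38.04
  [6.25→10.25]: (15.39+6.44)/2 × 4 = 43.66
  Sum = 158.8375 mcg/mL·h
sublingual tablet tail: 6.44/0.224 = 28.750; AUC_ev,0→∞ = 158.8375 + 28.750 = 187.5875 mcg/mL·h
F = (AUC_ev/D_ev)/(AUC_iv/D_iv) = (187.5875/125)/(232.773/50) = 1.5007/4.65546 = 0.3224

F = 0.322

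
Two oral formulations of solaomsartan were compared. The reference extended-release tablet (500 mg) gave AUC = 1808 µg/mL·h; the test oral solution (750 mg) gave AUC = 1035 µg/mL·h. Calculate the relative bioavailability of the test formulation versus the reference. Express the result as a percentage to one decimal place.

F_rel = 38.2%

F_rel = (AUC_test/D_test) / (AUC_ref/D_ref)
      = (1035/750) / (1808/500)
      = 1.38 / 3.616 = 0.3816 = 38.16%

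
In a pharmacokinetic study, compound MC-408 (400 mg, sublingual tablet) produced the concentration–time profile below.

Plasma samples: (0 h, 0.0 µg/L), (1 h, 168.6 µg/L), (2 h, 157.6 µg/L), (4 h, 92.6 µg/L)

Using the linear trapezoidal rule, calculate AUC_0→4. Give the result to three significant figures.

Trapezoidal AUC_0→4:
  [0→1]: (0.0+168.6)/2 × 1 = 84.3
  [1→2]: (168.6+157.6)/2 × 1 = 163.1
  [2→4]: (157.6+92.6)/2 × 2 = 250.2
  Sum = 497.6 µg/L·h

AUC = 498 µg/L·h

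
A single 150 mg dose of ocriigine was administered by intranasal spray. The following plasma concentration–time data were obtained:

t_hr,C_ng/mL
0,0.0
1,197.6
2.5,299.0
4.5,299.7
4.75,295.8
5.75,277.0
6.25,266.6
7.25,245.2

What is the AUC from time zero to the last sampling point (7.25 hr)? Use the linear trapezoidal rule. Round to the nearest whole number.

Trapezoidal AUC_0→7.25:
  [0→1]: (0.0+197.6)/2 × 1 = 98.8
  [1→2.5]: (197.6+299.0)/2 × 1.5 = 372.45
  [2.5→4.5]: (299.0+299.7)/2 × 2 = 598.7
  [4.5→4.75]: (299.7+295.8)/2 × 0.25 = 74.4375
  [4.75→5.75]: (295.8+277.0)/2 × 1 = 286.4
  [5.75→6.25]: (277.0+266.6)/2 × 0.5 = 135.9
  [6.25→7.25]: (266.6+245.2)/2 × 1 = 255.9
  Sum = 1822.5875 ng/mL·hr

AUC = 1823 ng/mL·hr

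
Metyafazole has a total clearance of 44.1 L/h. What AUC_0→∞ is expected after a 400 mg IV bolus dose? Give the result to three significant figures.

AUC = 9.07 mg/L·h

AUC_0→∞ = Dose_iv / CL
        = 400 / 44.1 = 9.07029 mg/L·h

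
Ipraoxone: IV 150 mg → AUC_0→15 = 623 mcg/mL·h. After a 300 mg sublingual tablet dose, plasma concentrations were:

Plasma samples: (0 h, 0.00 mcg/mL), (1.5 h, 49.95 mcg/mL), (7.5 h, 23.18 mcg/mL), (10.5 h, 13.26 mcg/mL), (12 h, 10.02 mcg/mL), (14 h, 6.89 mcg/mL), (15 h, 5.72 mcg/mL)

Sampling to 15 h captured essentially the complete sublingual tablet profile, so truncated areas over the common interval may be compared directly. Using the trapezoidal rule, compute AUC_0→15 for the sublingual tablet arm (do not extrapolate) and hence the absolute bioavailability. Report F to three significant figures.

Trapezoidal AUC_0→15 (sublingual tablet):
  [0→1.5]: (0.00+49.95)/2 × 1.5 = 37.4625
  [1.5→7.5]: (49.95+23.18)/2 × 6 = 219.39
  [7.5→10.5]: (23.18+13.26)/2 × 3 = 54.66
  [10.5→12]: (13.26+10.02)/2 × 1.5 = 17.46
  [12→14]: (10.02+6.89)/2 × 2 = 16.91
  [14→15]: (6.89+5.72)/2 × 1 = 6.305
  Sum = 352.1875 mcg/mL·h
F = (AUC_ev/D_ev)/(AUC_iv/D_iv) = (352.1875/300)/(623/150) = 1.17396/4.15333 = 0.2827

F = 0.283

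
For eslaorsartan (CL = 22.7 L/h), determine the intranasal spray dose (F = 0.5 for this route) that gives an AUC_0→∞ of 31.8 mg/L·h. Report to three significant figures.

Dose = 1440 mg

Dose = CL × AUC_0→∞ / F
     = 22.7 × 31.8 / 0.5 = 1443.72 mg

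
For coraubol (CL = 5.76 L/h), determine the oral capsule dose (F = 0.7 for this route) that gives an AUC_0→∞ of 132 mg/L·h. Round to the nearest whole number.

Dose = 1086 mg

Dose = CL × AUC_0→∞ / F
     = 5.76 × 132 / 0.7 = 1086.17 mg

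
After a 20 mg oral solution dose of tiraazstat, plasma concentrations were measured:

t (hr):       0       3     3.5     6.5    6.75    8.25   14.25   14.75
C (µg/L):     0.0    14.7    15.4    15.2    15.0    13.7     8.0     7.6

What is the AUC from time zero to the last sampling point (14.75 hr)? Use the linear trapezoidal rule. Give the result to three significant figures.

AUC = 170 µg/L·hr

Trapezoidal AUC_0→14.75:
  [0→3]: (0.0+14.7)/2 × 3 = 22.05
  [3→3.5]: (14.7+15.4)/2 × 0.5 = 7.525
  [3.5→6.5]: (15.4+15.2)/2 × 3 = 45.9
  [6.5→6.75]: (15.2+15.0)/2 × 0.25 = 3.775
  [6.75→8.25]: (15.0+13.7)/2 × 1.5 = 21.525
  [8.25→14.25]: (13.7+8.0)/2 × 6 = 65.1
  [14.25→14.75]: (8.0+7.6)/2 × 0.5 = 3.9
  Sum = 169.775 µg/L·hr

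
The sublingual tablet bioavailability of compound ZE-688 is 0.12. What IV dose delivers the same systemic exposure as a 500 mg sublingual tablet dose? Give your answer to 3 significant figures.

Systemic exposure from an extravascular dose = F × D_ev, so the equivalent IV dose is F × D_ev.
D_iv = F × D_ev = 0.12 × 500 = 60 mg

D_iv = 60.0 mg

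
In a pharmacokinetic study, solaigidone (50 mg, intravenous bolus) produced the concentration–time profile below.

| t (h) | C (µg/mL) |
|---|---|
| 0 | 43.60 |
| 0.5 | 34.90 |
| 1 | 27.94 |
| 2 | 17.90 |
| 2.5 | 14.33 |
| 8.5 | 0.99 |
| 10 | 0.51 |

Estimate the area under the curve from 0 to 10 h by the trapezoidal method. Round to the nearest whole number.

AUC = 113 µg/mL·h

Trapezoidal AUC_0→10:
  [0→0.5]: (43.60+34.90)/2 × 0.5 = 19.625
  [0.5→1]: (34.90+27.94)/2 × 0.5 = 15.71
  [1→2]: (27.94+17.90)/2 × 1 = 22.92
  [2→2.5]: (17.90+14.33)/2 × 0.5 = 8.0575
  [2.5→8.5]: (14.33+0.99)/2 × 6 = 45.96
  [8.5→10]: (0.99+0.51)/2 × 1.5 = 1.125
  Sum = 113.3975 µg/mL·h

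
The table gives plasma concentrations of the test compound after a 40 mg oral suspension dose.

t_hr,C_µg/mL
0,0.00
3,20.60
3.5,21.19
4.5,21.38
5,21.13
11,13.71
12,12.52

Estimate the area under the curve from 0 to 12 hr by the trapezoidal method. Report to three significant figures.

AUC = 191 µg/mL·hr

Trapezoidal AUC_0→12:
  [0→3]: (0.00+20.60)/2 × 3 = 30.9
  [3→3.5]: (20.60+21.19)/2 × 0.5 = 10.4475
  [3.5→4.5]: (21.19+21.38)/2 × 1 = 21.285
  [4.5→5]: (21.38+21.13)/2 × 0.5 = 10.6275
  [5→11]: (21.13+13.71)/2 × 6 = 104.52
  [11→12]: (13.71+12.52)/2 × 1 = 13.115
  Sum = 190.895 µg/mL·hr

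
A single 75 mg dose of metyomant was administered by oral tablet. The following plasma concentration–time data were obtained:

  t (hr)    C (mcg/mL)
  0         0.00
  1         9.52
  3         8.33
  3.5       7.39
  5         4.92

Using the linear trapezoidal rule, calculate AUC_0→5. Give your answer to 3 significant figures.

AUC = 35.8 mcg/mL·hr

Trapezoidal AUC_0→5:
  [0→1]: (0.00+9.52)/2 × 1 = 4.76
  [1→3]: (9.52+8.33)/2 × 2 = 17.85
  [3→3.5]: (8.33+7.39)/2 × 0.5 = 3.93
  [3.5→5]: (7.39+4.92)/2 × 1.5 = 9.2325
  Sum = 35.7725 mcg/mL·hr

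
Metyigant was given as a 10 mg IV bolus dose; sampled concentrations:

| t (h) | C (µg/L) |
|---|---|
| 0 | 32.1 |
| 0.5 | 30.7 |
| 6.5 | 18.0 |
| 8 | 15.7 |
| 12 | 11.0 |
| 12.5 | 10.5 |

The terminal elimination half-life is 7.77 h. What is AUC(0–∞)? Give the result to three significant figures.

AUC = 364 µg/L·h

Trapezoidal AUC_0→12.5:
  [0→0.5]: (32.1+30.7)/2 × 0.5 = 15.7
  [0.5→6.5]: (30.7+18.0)/2 × 6 = 146.1
  [6.5→8]: (18.0+15.7)/2 × 1.5 = 25.275
  [8→12]: (15.7+11.0)/2 × 4 = 53.4
  [12→12.5]: (11.0+10.5)/2 × 0.5 = 5.375
  Sum = 245.85 µg/L·h
k_e = ln2 / t½ = 0.693147 / 7.77 = 0.0892 h^-1
Extrapolated tail: C_last / k_e = 10.5 / 0.0892 = 117.713
AUC_0→∞ = 245.85 + 117.713 = 363.563 µg/L·h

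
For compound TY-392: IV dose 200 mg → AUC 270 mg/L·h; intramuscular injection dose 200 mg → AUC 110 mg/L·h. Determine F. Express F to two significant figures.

F = (AUC_ev / D_ev) / (AUC_iv / D_iv)
  = (110/200) / (270/200)
  = 0.55 / 1.35 = 0.4074

F = 0.41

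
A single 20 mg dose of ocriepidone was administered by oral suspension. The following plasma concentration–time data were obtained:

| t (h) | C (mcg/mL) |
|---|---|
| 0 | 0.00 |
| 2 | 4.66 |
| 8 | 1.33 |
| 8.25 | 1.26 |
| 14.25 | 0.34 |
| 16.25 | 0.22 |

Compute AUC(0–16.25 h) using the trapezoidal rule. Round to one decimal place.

AUC = 28.3 mcg/mL·h

Trapezoidal AUC_0→16.25:
  [0→2]: (0.00+4.66)/2 × 2 = 4.66
  [2→8]: (4.66+1.33)/2 × 6 = 17.97
  [8→8.25]: (1.33+1.26)/2 × 0.25 = 0.32375
  [8.25→14.25]: (1.26+0.34)/2 × 6 = 4.8
  [14.25→16.25]: (0.34+0.22)/2 × 2 = 0.56
  Sum = 28.31375 mcg/mL·h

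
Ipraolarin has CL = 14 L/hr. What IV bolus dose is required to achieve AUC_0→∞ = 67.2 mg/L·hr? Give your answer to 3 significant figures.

Dose = 941 mg

Dose_iv = CL × AUC_0→∞
     = 14 × 67.2 = 940.8 mg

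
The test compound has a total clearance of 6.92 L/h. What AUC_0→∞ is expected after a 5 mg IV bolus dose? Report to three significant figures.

AUC = 0.723 mg/L·h

AUC_0→∞ = Dose_iv / CL
        = 5 / 6.92 = 0.722543 mg/L·h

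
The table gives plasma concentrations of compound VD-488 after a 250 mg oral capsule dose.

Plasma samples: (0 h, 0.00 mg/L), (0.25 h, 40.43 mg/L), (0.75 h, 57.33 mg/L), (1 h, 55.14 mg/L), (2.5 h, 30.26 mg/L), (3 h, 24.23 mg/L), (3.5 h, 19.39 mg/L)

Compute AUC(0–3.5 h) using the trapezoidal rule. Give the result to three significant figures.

Trapezoidal AUC_0→3.5:
  [0→0.25]: (0.00+40.43)/2 × 0.25 = 5.05375
  [0.25→0.75]: (40.43+57.33)/2 × 0.5 = 24.44
  [0.75→1]: (57.33+55.14)/2 × 0.25 = 14.05875
  [1→2.5]: (55.14+30.26)/2 × 1.5 = 64.05
  [2.5→3]: (30.26+24.23)/2 × 0.5 = 13.6225
  [3→3.5]: (24.23+19.39)/2 × 0.5 = 10.905
  Sum = 132.13 mg/L·h

AUC = 132 mg/L·h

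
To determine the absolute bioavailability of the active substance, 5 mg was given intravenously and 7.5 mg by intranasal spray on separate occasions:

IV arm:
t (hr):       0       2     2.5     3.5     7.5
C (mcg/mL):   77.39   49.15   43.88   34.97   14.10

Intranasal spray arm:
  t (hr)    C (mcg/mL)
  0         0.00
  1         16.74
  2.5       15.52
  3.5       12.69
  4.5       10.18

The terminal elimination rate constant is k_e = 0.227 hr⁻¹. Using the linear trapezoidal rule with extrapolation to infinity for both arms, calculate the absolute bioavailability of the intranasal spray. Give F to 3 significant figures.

F = 0.196

Trapezoidal AUC_0→7.5 (IV):
  [0→2]: (77.39+49.15)/2 × 2 = 126.54
  [2→2.5]: (49.15+43.88)/2 × 0.5 = 23.2575
  [2.5→3.5]: (43.88+34.97)/2 × 1 = 39.425
  [3.5→7.5]: (34.97+14.10)/2 × 4 = 98.14
  Sum = 287.3625 mcg/mL·hr
IV tail: 14.10/0.227 = 62.115; AUC_iv,0→∞ = 287.3625 + 62.115 = 349.4775 mcg/mL·hr
Trapezoidal AUC_0→4.5 (intranasal spray):
  [0→1]: (0.00+16.74)/2 × 1 = 8.37
  [1→2.5]: (16.74+15.52)/2 × 1.5 = 24.195
  [2.5→3.5]: (15.52+12.69)/2 × 1 = 14.105
  [3.5→4.5]: (12.69+10.18)/2 × 1 = 11.435
  Sum = 58.105 mcg/mL·hr
intranasal spray tail: 10.18/0.227 = 44.846; AUC_ev,0→∞ = 58.105 + 44.846 = 102.951 mcg/mL·hr
F = (AUC_ev/D_ev)/(AUC_iv/D_iv) = (102.951/7.5)/(349.4775/5) = 13.7268/69.8955 = 0.1964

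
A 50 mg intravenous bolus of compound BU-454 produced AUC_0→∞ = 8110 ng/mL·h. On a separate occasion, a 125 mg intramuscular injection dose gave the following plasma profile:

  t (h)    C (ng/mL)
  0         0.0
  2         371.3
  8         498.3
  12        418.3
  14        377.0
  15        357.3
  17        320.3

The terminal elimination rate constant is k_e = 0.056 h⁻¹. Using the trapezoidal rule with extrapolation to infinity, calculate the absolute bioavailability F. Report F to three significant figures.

Trapezoidal AUC_0→17 (intramuscular injection):
  [0→2]: (0.0+371.3)/2 × 2 = 371.3
  [2→8]: (371.3+498.3)/2 × 6 = 2608.8
  [8→12]: (498.3+418.3)/2 × 4 = 1833.2
  [12→14]: (418.3+377.0)/2 × 2 = 795.3
  [14→15]: (377.0+357.3)/2 × 1 = 367.15
  [15→17]: (357.3+320.3)/2 × 2 = 677.6
  Sum = 6653.35 ng/mL·h
Tail: C_last/k_e = 320.3/0.056 = 5719.643
AUC_0→∞ (intramuscular injection) = 6653.35 + 5719.643 = 12372.993 ng/mL·h
F = (AUC_ev/D_ev)/(AUC_iv/D_iv) = (12372.993/125)/(8110/50) = 98.983944/162.2 = 0.6103

F = 0.610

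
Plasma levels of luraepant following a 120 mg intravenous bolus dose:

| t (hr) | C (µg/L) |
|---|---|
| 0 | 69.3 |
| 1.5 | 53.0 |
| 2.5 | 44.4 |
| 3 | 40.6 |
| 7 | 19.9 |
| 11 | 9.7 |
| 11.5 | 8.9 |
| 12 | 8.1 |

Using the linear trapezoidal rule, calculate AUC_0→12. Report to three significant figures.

AUC = 351 µg/L·hr

Trapezoidal AUC_0→12:
  [0→1.5]: (69.3+53.0)/2 × 1.5 = 91.725
  [1.5→2.5]: (53.0+44.4)/2 × 1 = 48.7
  [2.5→3]: (44.4+40.6)/2 × 0.5 = 21.25
  [3→7]: (40.6+19.9)/2 × 4 = 121.0
  [7→11]: (19.9+9.7)/2 × 4 = 59.2
  [11→11.5]: (9.7+8.9)/2 × 0.5 = 4.65
  [11.5→12]: (8.9+8.1)/2 × 0.5 = 4.25
  Sum = 350.775 µg/L·hr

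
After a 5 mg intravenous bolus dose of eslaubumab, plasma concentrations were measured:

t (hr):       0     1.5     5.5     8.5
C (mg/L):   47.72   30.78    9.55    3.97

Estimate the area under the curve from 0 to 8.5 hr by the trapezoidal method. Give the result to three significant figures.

AUC = 160 mg/L·hr

Trapezoidal AUC_0→8.5:
  [0→1.5]: (47.72+30.78)/2 × 1.5 = 58.875
  [1.5→5.5]: (30.78+9.55)/2 × 4 = 80.66
  [5.5→8.5]: (9.55+3.97)/2 × 3 = 20.28
  Sum = 159.815 mg/L·hr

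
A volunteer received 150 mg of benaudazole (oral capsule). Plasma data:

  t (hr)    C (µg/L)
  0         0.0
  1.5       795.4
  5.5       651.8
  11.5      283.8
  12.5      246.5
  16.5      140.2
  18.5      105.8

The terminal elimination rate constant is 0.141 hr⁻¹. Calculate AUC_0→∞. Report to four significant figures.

AUC = 8333 µg/L·hr

Trapezoidal AUC_0→18.5:
  [0→1.5]: (0.0+795.4)/2 × 1.5 = 596.55
  [1.5→5.5]: (795.4+651.8)/2 × 4 = 2894.4
  [5.5→11.5]: (651.8+283.8)/2 × 6 = 2806.8
  [11.5→12.5]: (283.8+246.5)/2 × 1 = 265.15
  [12.5→16.5]: (246.5+140.2)/2 × 4 = 773.4
  [16.5→18.5]: (140.2+105.8)/2 × 2 = 246.0
  Sum = 7582.3 µg/L·hr
Extrapolated tail: C_last / k_e = 105.8 / 0.141 = 750.355
AUC_0→∞ = 7582.3 + 750.355 = 8332.655 µg/L·hr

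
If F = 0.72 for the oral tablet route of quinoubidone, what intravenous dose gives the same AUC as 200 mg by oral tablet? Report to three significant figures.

D_iv = 144 mg

Systemic exposure from an extravascular dose = F × D_ev, so the equivalent IV dose is F × D_ev.
D_iv = F × D_ev = 0.72 × 200 = 144 mg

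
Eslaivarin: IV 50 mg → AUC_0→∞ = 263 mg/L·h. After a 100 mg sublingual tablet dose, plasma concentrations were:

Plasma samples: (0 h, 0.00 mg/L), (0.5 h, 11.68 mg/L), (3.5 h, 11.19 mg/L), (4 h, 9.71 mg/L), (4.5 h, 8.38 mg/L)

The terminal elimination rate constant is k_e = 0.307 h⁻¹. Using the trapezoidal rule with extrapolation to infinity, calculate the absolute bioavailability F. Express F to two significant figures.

F = 0.14

Trapezoidal AUC_0→4.5 (sublingual tablet):
  [0→0.5]: (0.00+11.68)/2 × 0.5 = 2.92
  [0.5→3.5]: (11.68+11.19)/2 × 3 = 34.305
  [3.5→4]: (11.19+9.71)/2 × 0.5 = 5.225
  [4→4.5]: (9.71+8.38)/2 × 0.5 = 4.5225
  Sum = 46.9725 mg/L·h
Tail: C_last/k_e = 8.38/0.307 = 27.296
AUC_0→∞ (sublingual tablet) = 46.9725 + 27.296 = 74.2685 mg/L·h
F = (AUC_ev/D_ev)/(AUC_iv/D_iv) = (74.2685/100)/(263/50) = 0.742685/5.26 = 0.1412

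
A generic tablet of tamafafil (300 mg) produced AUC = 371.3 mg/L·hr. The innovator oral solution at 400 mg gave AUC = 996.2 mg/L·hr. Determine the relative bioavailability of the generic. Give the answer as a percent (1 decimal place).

F_rel = (AUC_test/D_test) / (AUC_ref/D_ref)
      = (371.3/300) / (996.2/400)
      = 1.23767 / 2.4905 = 0.4970 = 49.70%

F_rel = 49.7%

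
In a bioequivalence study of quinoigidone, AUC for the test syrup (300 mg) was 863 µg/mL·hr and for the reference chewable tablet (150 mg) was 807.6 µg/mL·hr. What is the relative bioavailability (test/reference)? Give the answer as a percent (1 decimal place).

F_rel = 53.4%

F_rel = (AUC_test/D_test) / (AUC_ref/D_ref)
      = (863/300) / (807.6/150)
      = 2.87667 / 5.384 = 0.5343 = 53.43%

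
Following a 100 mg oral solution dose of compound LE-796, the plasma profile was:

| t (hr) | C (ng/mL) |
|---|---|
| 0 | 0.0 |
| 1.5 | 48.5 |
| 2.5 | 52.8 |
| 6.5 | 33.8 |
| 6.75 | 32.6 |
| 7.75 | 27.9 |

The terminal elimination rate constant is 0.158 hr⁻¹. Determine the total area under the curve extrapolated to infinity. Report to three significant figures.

AUC = 475 ng/mL·hr

Trapezoidal AUC_0→7.75:
  [0→1.5]: (0.0+48.5)/2 × 1.5 = 36.375
  [1.5→2.5]: (48.5+52.8)/2 × 1 = 50.65
  [2.5→6.5]: (52.8+33.8)/2 × 4 = 173.2
  [6.5→6.75]: (33.8+32.6)/2 × 0.25 = 8.3
  [6.75→7.75]: (32.6+27.9)/2 × 1 = 30.25
  Sum = 298.775 ng/mL·hr
Extrapolated tail: C_last / k_e = 27.9 / 0.158 = 176.582
AUC_0→∞ = 298.775 + 176.582 = 475.357 ng/mL·hr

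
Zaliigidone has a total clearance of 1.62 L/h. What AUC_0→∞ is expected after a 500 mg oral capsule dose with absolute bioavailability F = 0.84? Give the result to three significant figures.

AUC = 259 mg/L·h

AUC_0→∞ = F × Dose / CL
        = 0.84 × 500 / 1.62 = 259.259 mg/L·h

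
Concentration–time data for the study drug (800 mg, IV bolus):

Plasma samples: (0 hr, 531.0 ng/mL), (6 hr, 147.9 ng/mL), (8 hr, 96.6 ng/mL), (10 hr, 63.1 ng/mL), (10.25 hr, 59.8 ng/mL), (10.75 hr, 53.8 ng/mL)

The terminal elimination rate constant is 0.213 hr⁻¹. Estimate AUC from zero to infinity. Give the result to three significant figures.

AUC = 2740 ng/mL·hr

Trapezoidal AUC_0→10.75:
  [0→6]: (531.0+147.9)/2 × 6 = 2036.7
  [6→8]: (147.9+96.6)/2 × 2 = 244.5
  [8→10]: (96.6+63.1)/2 × 2 = 159.7
  [10→10.25]: (63.1+59.8)/2 × 0.25 = 15.3625
  [10.25→10.75]: (59.8+53.8)/2 × 0.5 = 28.4
  Sum = 2484.6625 ng/mL·hr
Extrapolated tail: C_last / k_e = 53.8 / 0.213 = 252.582
AUC_0→∞ = 2484.6625 + 252.582 = 2737.2445 ng/mL·hr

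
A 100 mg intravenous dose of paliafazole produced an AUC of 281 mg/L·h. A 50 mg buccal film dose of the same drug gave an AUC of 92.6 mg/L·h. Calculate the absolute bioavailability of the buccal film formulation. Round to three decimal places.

F = 0.659

F = (AUC_ev / D_ev) / (AUC_iv / D_iv)
  = (92.6/50) / (281/100)
  = 1.852 / 2.81 = 0.6591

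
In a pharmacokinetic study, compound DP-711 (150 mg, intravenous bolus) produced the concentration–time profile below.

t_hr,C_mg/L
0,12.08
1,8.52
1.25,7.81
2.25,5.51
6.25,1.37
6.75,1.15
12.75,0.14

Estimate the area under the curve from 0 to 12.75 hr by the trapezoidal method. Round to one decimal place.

Trapezoidal AUC_0→12.75:
  [0→1]: (12.08+8.52)/2 × 1 = 10.3
  [1→1.25]: (8.52+7.81)/2 × 0.25 = 2.04125
  [1.25→2.25]: (7.81+5.51)/2 × 1 = 6.66
  [2.25→6.25]: (5.51+1.37)/2 × 4 = 13.76
  [6.25→6.75]: (1.37+1.15)/2 × 0.5 = 0.63
  [6.75→12.75]: (1.15+0.14)/2 × 6 = 3.87
  Sum = 37.26125 mg/L·hr

AUC = 37.3 mg/L·hr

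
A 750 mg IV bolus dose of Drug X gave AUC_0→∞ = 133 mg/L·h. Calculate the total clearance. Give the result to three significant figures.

CL = Dose_iv / AUC_0→∞
   = 750 / 133 = 5.6391 L/h

CL = 5.64 L/h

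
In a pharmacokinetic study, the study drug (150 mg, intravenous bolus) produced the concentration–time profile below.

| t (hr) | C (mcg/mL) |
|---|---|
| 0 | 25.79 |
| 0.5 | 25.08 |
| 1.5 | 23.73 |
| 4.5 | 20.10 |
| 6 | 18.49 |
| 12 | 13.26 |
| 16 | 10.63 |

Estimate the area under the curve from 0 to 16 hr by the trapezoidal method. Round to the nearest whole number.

Trapezoidal AUC_0→16:
  [0→0.5]: (25.79+25.08)/2 × 0.5 = 12.7175
  [0.5→1.5]: (25.08+23.73)/2 × 1 = 24.405
  [1.5→4.5]: (23.73+20.10)/2 × 3 = 65.745
  [4.5→6]: (20.10+18.49)/2 × 1.5 = 28.9425
  [6→12]: (18.49+13.26)/2 × 6 = 95.25
  [12→16]: (13.26+10.63)/2 × 4 = 47.78
  Sum = 274.84 mcg/mL·hr

AUC = 275 mcg/mL·hr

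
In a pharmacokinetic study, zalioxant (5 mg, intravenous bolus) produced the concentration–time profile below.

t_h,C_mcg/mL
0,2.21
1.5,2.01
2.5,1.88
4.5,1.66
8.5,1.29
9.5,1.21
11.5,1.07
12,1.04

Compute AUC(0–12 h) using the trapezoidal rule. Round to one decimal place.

Trapezoidal AUC_0→12:
  [0→1.5]: (2.21+2.01)/2 × 1.5 = 3.165
  [1.5→2.5]: (2.01+1.88)/2 × 1 = 1.945
  [2.5→4.5]: (1.88+1.66)/2 × 2 = 3.54
  [4.5→8.5]: (1.66+1.29)/2 × 4 = 5.9
  [8.5→9.5]: (1.29+1.21)/2 × 1 = 1.25
  [9.5→11.5]: (1.21+1.07)/2 × 2 = 2.28
  [11.5→12]: (1.07+1.04)/2 × 0.5 = 0.5275
  Sum = 18.6075 mcg/mL·h

AUC = 18.6 mcg/mL·h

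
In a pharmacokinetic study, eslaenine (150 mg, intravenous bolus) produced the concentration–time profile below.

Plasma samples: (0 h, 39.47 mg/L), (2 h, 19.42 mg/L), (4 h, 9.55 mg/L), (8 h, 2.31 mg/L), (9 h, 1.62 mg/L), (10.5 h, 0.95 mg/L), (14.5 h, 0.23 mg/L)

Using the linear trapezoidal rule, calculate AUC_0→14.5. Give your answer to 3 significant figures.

Trapezoidal AUC_0→14.5:
  [0→2]: (39.47+19.42)/2 × 2 = 58.89
  [2→4]: (19.42+9.55)/2 × 2 = 28.97
  [4→8]: (9.55+2.31)/2 × 4 = 23.72
  [8→9]: (2.31+1.62)/2 × 1 = 1.965
  [9→10.5]: (1.62+0.95)/2 × 1.5 = 1.9275
  [10.5→14.5]: (0.95+0.23)/2 × 4 = 2.36
  Sum = 117.8325 mg/L·h

AUC = 118 mg/L·h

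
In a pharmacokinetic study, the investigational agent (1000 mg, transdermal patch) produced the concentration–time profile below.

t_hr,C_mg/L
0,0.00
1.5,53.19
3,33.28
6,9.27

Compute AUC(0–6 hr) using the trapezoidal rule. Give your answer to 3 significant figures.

Trapezoidal AUC_0→6:
  [0→1.5]: (0.00+53.19)/2 × 1.5 = 39.8925
  [1.5→3]: (53.19+33.28)/2 × 1.5 = 64.8525
  [3→6]: (33.28+9.27)/2 × 3 = 63.825
  Sum = 168.57 mg/L·hr

AUC = 169 mg/L·hr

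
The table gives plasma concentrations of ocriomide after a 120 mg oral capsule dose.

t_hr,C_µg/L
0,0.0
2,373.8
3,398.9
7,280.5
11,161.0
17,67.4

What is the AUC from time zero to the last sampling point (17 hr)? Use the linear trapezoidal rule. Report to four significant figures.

Trapezoidal AUC_0→17:
  [0→2]: (0.0+373.8)/2 × 2 = 373.8
  [2→3]: (373.8+398.9)/2 × 1 = 386.35
  [3→7]: (398.9+280.5)/2 × 4 = 1358.8
  [7→11]: (280.5+161.0)/2 × 4 = 883.0
  [11→17]: (161.0+67.4)/2 × 6 = 685.2
  Sum = 3687.15 µg/L·hr

AUC = 3687 µg/L·hr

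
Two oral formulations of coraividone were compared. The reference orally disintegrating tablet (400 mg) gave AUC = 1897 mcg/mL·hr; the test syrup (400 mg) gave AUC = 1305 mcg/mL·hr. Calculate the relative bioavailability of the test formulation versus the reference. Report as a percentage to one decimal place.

F_rel = 68.8%

F_rel = (AUC_test/D_test) / (AUC_ref/D_ref)
      = (1305/400) / (1897/400)
      = 3.2625 / 4.7425 = 0.6879 = 68.79%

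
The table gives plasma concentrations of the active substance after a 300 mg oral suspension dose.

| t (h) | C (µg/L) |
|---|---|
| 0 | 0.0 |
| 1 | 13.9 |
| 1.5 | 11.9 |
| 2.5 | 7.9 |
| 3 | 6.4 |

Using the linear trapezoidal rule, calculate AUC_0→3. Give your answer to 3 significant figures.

Trapezoidal AUC_0→3:
  [0→1]: (0.0+13.9)/2 × 1 = 6.95
  [1→1.5]: (13.9+11.9)/2 × 0.5 = 6.45
  [1.5→2.5]: (11.9+7.9)/2 × 1 = 9.9
  [2.5→3]: (7.9+6.4)/2 × 0.5 = 3.575
  Sum = 26.875 µg/L·h

AUC = 26.9 µg/L·h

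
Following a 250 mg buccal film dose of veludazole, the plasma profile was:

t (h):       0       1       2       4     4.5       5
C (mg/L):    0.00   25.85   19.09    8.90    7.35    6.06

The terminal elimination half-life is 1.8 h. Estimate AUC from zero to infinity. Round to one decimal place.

Trapezoidal AUC_0→5:
  [0→1]: (0.00+25.85)/2 × 1 = 12.925
  [1→2]: (25.85+19.09)/2 × 1 = 22.47
  [2→4]: (19.09+8.90)/2 × 2 = 27.99
  [4→4.5]: (8.90+7.35)/2 × 0.5 = 4.0625
  [4.5→5]: (7.35+6.06)/2 × 0.5 = 3.3525
  Sum = 70.8 mg/L·h
k_e = ln2 / t½ = 0.693147 / 1.8 = 0.3851 h^-1
Extrapolated tail: C_last / k_e = 6.06 / 0.3851 = 15.736
AUC_0→∞ = 70.8 + 15.736 = 86.536 mg/L·h

AUC = 86.5 mg/L·h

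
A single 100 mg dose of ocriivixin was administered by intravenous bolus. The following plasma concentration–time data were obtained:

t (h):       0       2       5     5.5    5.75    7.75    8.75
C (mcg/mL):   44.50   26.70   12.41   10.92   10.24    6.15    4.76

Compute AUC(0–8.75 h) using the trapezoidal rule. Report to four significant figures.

Trapezoidal AUC_0→8.75:
  [0→2]: (44.50+26.70)/2 × 2 = 71.2
  [2→5]: (26.70+12.41)/2 × 3 = 58.665
  [5→5.5]: (12.41+10.92)/2 × 0.5 = 5.8325
  [5.5→5.75]: (10.92+10.24)/2 × 0.25 = 2.645
  [5.75→7.75]: (10.24+6.15)/2 × 2 = 16.39
  [7.75→8.75]: (6.15+4.76)/2 × 1 = 5.455
  Sum = 160.1875 mcg/mL·h

AUC = 160.2 mcg/mL·h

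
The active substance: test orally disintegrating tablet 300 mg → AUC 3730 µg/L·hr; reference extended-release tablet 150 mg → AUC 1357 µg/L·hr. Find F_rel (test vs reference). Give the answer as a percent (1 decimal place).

F_rel = (AUC_test/D_test) / (AUC_ref/D_ref)
      = (3730/300) / (1357/150)
      = 12.4333 / 9.04667 = 1.3744 = 137.44%

F_rel = 137.4%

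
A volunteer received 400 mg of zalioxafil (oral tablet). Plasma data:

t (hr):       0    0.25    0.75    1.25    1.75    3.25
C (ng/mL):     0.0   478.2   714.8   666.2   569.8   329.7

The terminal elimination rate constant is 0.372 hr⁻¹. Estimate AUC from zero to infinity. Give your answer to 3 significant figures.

Trapezoidal AUC_0→3.25:
  [0→0.25]: (0.0+478.2)/2 × 0.25 = 59.775
  [0.25→0.75]: (478.2+714.8)/2 × 0.5 = 298.25
  [0.75→1.25]: (714.8+666.2)/2 × 0.5 = 345.25
  [1.25→1.75]: (666.2+569.8)/2 × 0.5 = 309.0
  [1.75→3.25]: (569.8+329.7)/2 × 1.5 = 674.625
  Sum = 1686.9 ng/mL·hr
Extrapolated tail: C_last / k_e = 329.7 / 0.372 = 886.290
AUC_0→∞ = 1686.9 + 886.290 = 2573.19 ng/mL·hr

AUC = 2570 ng/mL·hr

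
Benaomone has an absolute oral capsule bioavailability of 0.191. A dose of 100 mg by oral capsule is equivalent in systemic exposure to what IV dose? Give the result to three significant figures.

D_iv = 19.1 mg

Systemic exposure from an extravascular dose = F × D_ev, so the equivalent IV dose is F × D_ev.
D_iv = F × D_ev = 0.191 × 100 = 19.1 mg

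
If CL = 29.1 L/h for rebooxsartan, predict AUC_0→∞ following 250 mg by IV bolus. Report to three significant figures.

AUC = 8.59 mg/L·h

AUC_0→∞ = Dose_iv / CL
        = 250 / 29.1 = 8.59107 mg/L·h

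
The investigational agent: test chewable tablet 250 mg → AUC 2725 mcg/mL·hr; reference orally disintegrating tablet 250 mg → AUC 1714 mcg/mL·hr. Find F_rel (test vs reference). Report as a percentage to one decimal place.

F_rel = 159.0%

F_rel = (AUC_test/D_test) / (AUC_ref/D_ref)
      = (2725/250) / (1714/250)
      = 10.9 / 6.856 = 1.5898 = 158.98%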